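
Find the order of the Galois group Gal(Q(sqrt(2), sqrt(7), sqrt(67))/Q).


The 3 square roots of distinct primes are multiplicatively independent over Q,
so [K:Q] = 2^3 and Gal(K/Q) is isomorphic to (Z/2Z)^3.
|Gal| = 2^3 = 8

8


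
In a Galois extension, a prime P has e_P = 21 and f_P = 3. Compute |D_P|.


|D_P| = e * f
= 21 * 3
= 63

63


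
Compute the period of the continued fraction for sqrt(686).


Run the CF algorithm for sqrt(686).
a_0 = floor(sqrt(686)) = 26; set m_0=0, q_0=1.
Recurrence: m' = q*a - m,  q' = (d - m'^2)/q,  a' = floor((a_0 + m')/q').
  step 1: m=26, q=10, a=5
  step 2: m=24, q=11, a=4
  step 3: m=20, q=26, a=1
  step 4: m=6, q=25, a=1
  step 5: m=19, q=13, a=3
  step 6: m=20, q=22, a=2
  step 7: m=24, q=5, a=10
  step 8: m=26, q=2, a=26
  step 9: m=26, q=5, a=10
  step 10: m=24, q=22, a=2
  step 11: m=20, q=13, a=3
  step 12: m=19, q=25, a=1
  step 13: m=6, q=26, a=1
  step 14: m=20, q=11, a=4
  step 15: m=24, q=10, a=5
  step 16: m=26, q=1, a=52
a_16 = 2*a_0 = 52, so the period closes here.
sqrt(686) = [26; 5, 4, 1, 1, 3, 2, 10, 26, 10, 2, 3, 1, 1, 4, 5, 52]
Period length = 16

16


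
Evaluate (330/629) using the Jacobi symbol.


Compute (330/629) via quadratic reciprocity:
  pull out 2: (2/629) = -1  (since 629 mod 8 = 5)
  reciprocity: (165/629) -> +(629/165)
  reduce: (134/165)
  pull out 2: (2/165) = -1  (since 165 mod 8 = 5)
  reciprocity: (67/165) -> +(165/67)
  reduce: (31/67)
  reciprocity: (31/67) -> -(67/31)
  reduce: (5/31)
  reciprocity: (5/31) -> +(31/5)
  reduce: (1/5)
  (1/5) = 1
Product of signs = -1

-1


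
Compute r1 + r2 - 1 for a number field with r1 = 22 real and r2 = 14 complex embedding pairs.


By Dirichlet's unit theorem:
rank = r1 + r2 - 1
= 22 + 14 - 1
= 35

35


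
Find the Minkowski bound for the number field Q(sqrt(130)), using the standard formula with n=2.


d = 130, d mod 4 = 2, so disc(K) = 4d = 520; |disc(K)| = 520
Real quadratic field, so n = 2, s = r2 = 0, r1 = 2
M = (n!/n^n) * (4/pi)^s * sqrt(|disc(K)|) = (2!/2^2) * (4/pi)^0 * sqrt(520)
= 0.5 * 1.000000 * 22.803509
= 11.4018

11.4018


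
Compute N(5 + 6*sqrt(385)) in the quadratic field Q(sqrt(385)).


N(a + b*sqrt(d)) = a^2 - d*b^2
= (5)^2 - (385)*(6)^2
= 25 - 13860
= -13835

-13835


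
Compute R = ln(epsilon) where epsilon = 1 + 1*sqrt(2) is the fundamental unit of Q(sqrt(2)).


epsilon = 1 + 1*sqrt(2)
= 2.4142
R = ln(2.4142)
= 0.8814

0.8814


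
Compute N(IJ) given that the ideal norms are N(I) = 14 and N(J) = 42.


N(IJ) = N(I) * N(J)
= 14 * 42
= 588

588


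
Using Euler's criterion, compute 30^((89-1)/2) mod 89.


p = 89 is prime and the exponent is (p-1)/2 = 44, so by Euler's criterion 30^44 = (30/89) = +1 or -1 mod 89.
Compute by square-and-multiply:
  44 = 32 + 8 + 4 (binary 101100)
  Repeated squaring mod 89: 30^1 = 30, 30^2 = 10, 30^4 = 11, 30^8 = 32, 30^16 = 45, 30^32 = 67
  30^44 = 30^32 * 30^8 * 30^4 = 67 * 32 * 11 mod 89
    67 * 32 = 2144 = 8 mod 89
    8 * 11 = 88 = 88 mod 89
  30^44 = 88 mod 89
Result 88 = p - 1 = -1 mod 89: 30 is a quadratic non-residue mod 89. As a residue in [0, p-1] the value is 88.
30^44 mod 89 = 88

88


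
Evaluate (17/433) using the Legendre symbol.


p = 433 is prime, so compute (17/433) with the reciprocity algorithm (Jacobi-symbol steps: pull out 2s via (2/n), flip via reciprocity, reduce):
  reciprocity: (17/433) -> +(433/17)
  reduce: (8/17)
  pull out 2: (2/17) = +1  (since 17 mod 8 = 1)
  pull out 2: (2/17) = +1  (since 17 mod 8 = 1)
  pull out 2: (2/17) = +1  (since 17 mod 8 = 1)
  (1/17) = 1
Product of signs = 1
(17/433) = 1

1


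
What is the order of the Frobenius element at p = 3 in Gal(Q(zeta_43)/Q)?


The Frobenius at p in Gal(Q(zeta_n)/Q) = (Z/nZ)* is the class of p, so its order is ord_43(3), the smallest k >= 1 with 3^k = 1 mod 43.
n = 43 = 43, phi(43) = 42; the order divides phi(n).
Divisors of 42: 1, 2, 3, 6, 7, 14, 21, 42
Repeated squaring mod 43: 3^1 = 3, 3^2 = 9, 3^4 = 38, 3^8 = 25, 3^16 = 23, 3^32 = 13
Test divisors in increasing order:
  k=1: 3^1 = 3 mod 43
  k=2: 3^2 = 9 mod 43
  k=3: 3^3 = 9 * 3 = 27 mod 43
  k=6: 3^6 = 38 * 9 = 41 mod 43
  k=7: 3^7 = 38 * 9 * 3 = 37 mod 43
  k=14: 3^14 = 25 * 38 * 9 = 36 mod 43
  k=21: 3^21 = 23 * 38 * 3 = 42 mod 43
  k=42: 3^42 = 13 * 25 * 9 = 1 mod 43  <- first divisor giving 1
Order = 42

42


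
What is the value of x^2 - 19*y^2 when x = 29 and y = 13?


x^2 - d*y^2
= 29^2 - 19*13^2
= 841 - 3211
= -2370

-2370


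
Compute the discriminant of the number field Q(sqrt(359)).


For K = Q(sqrt(d)) with d squarefree: disc(K) = d if d = 1 mod 4, and disc(K) = 4d if d = 2 or 3 mod 4.
Here d = 359, and d mod 4 = 3.
d = 3 mod 4, not 1 (O_K = Z[sqrt(d)]), so disc(K) = 4d = 4 * (359) = 1436

1436


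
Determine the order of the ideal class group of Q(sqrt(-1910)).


K = Q(sqrt(-1910)). d mod 4 = 2, so D = disc(K) = 4d = -7640
h(K) equals the number of primitive reduced positive-definite forms (a, b, c) = a*x^2 + b*x*y + c*y^2 with b^2 - 4ac = D,
where reduced means |b| <= a <= c, with b >= 0 whenever |b| = a or a = c, and primitive means gcd(a, b, c) = 1.
Reduced forces 3a^2 <= |D| = 7640, so 1 <= a <= 50; b must have the parity of D, and c = (b^2 - D)/(4a) must be an integer >= a.
Enumerate a = 1..50, b in [-a, a]:
  a=1: (1, 0, 1910)  [1]
  a=2: (2, 0, 955)  [1]
  a=3: (3, -2, 637), (3, 2, 637)  [2]
  a=4: none
  a=5: (5, 0, 382)  [1]
  a=6: (6, -4, 319), (6, 4, 319)  [2]
  a=7: (7, -2, 273), (7, 2, 273)  [2]
  a=8: none
  a=9: (9, -8, 214), (9, 8, 214)  [2]
  a=10: (10, 0, 191)  [1]
  a=11: (11, -4, 174), (11, 4, 174)  [2]
  a=12: none
  a=13: (13, -2, 147), (13, 2, 147)  [2]
  a=14: (14, -12, 139), (14, 12, 139)  [2]
  a=15: (15, -10, 129), (15, 10, 129)  [2]
  a=16..17: none
  a=18: (18, -8, 107), (18, 8, 107)  [2]
  a=19: (19, -6, 101), (19, 6, 101)  [2]
  a=20: none
  a=21: (21, -16, 94), (21, -2, 91), (21, 2, 91), (21, 16, 94)  [4]
  a=22: (22, -4, 87), (22, 4, 87)  [2]
  a=23..25: none
  a=26: (26, -24, 79), (26, 24, 79)  [2]
  a=27: (27, -26, 77), (27, 26, 77)  [2]
  a=28: none
  a=29: (29, -4, 66), (29, 4, 66)  [2]
  a=30: (30, -20, 67), (30, 20, 67)  [2]
  a=31..32: none
  a=33: (33, -26, 63), (33, -4, 58), (33, 4, 58), (33, 26, 63)  [4]
  a=34: none
  a=35: (35, -30, 61), (35, 30, 61)  [2]
  a=36..37: none
  a=38: (38, -32, 57), (38, 32, 57)  [2]
  a=39: (39, -28, 54), (39, -2, 49), (39, 2, 49), (39, 28, 54)  [4]
  a=40..41: none
  a=42: (42, -40, 55), (42, -16, 47), (42, 16, 47), (42, 40, 55)  [4]
  a=43: (43, -10, 45), (43, 10, 45)  [2]
  a=44..50: none
Total reduced forms: 1 + 1 + 2 + 1 + 2 + 2 + 2 + 1 + 2 + 2 + 2 + 2 + 2 + 2 + 4 + 2 + 2 + 2 + 2 + 2 + 4 + 2 + 2 + 4 + 4 + 2 = 56
h = 56

56


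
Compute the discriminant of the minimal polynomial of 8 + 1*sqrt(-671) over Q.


The element 8 + 1*sqrt(-671) has minimal polynomial:
x^2 - 16*x + 735
Discriminant = (-16)^2 - 4*(735)
= 256 - 2940
= -2684

-2684


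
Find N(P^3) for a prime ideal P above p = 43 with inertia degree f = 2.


N(P^a) = p^(a*f)
= 43^(3*2)
= 43^6
= 6321363049

6321363049


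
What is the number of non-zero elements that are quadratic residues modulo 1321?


For prime p, the number of non-zero quadratic residues is (p-1)/2.
= (1321-1)/2
= 660

660


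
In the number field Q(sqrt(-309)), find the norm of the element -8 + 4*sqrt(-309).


N(a + b*sqrt(d)) = a^2 - d*b^2
= (-8)^2 - (-309)*(4)^2
= 64 + 4944
= 5008

5008


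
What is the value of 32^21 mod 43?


p = 43 is prime and the exponent is (p-1)/2 = 21, so by Euler's criterion 32^21 = (32/43) = +1 or -1 mod 43.
Compute by square-and-multiply:
  21 = 16 + 4 + 1 (binary 10101)
  Repeated squaring mod 43: 32^1 = 32, 32^2 = 35, 32^4 = 21, 32^8 = 11, 32^16 = 35
  32^21 = 32^16 * 32^4 * 32^1 = 35 * 21 * 32 mod 43
    35 * 21 = 735 = 4 mod 43
    4 * 32 = 128 = 42 mod 43
  32^21 = 42 mod 43
Result 42 = p - 1 = -1 mod 43: 32 is a quadratic non-residue mod 43. As a residue in [0, p-1] the value is 42.
32^21 mod 43 = 42

42


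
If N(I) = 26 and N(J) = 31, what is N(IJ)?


N(IJ) = N(I) * N(J)
= 26 * 31
= 806

806


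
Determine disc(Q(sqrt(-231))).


For K = Q(sqrt(d)) with d squarefree: disc(K) = d if d = 1 mod 4, and disc(K) = 4d if d = 2 or 3 mod 4.
Here d = -231, and d mod 4 = 1.
d = 1 mod 4 (O_K = Z[(1+sqrt(d))/2]), so disc(K) = d = -231

-231


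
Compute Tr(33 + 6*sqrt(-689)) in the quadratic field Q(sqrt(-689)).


Tr(a + b*sqrt(d)) = (a + b*sqrt(d)) + (a - b*sqrt(d)) = 2a
= 2 * (33)
= 66

66


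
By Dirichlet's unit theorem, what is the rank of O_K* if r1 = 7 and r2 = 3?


By Dirichlet's unit theorem:
rank = r1 + r2 - 1
= 7 + 3 - 1
= 9

9


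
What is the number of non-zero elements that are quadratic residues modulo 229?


For prime p, the number of non-zero quadratic residues is (p-1)/2.
= (229-1)/2
= 114

114


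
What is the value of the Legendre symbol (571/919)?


p = 919 is prime, so compute (571/919) with the reciprocity algorithm (Jacobi-symbol steps: pull out 2s via (2/n), flip via reciprocity, reduce):
  reciprocity: (571/919) -> -(919/571)
  reduce: (348/571)
  pull out 2: (2/571) = -1  (since 571 mod 8 = 3)
  pull out 2: (2/571) = -1  (since 571 mod 8 = 3)
  reciprocity: (87/571) -> -(571/87)
  reduce: (49/87)
  reciprocity: (49/87) -> +(87/49)
  reduce: (38/49)
  pull out 2: (2/49) = +1  (since 49 mod 8 = 1)
  reciprocity: (19/49) -> +(49/19)
  reduce: (11/19)
  reciprocity: (11/19) -> -(19/11)
  reduce: (8/11)
  pull out 2: (2/11) = -1  (since 11 mod 8 = 3)
  pull out 2: (2/11) = -1  (since 11 mod 8 = 3)
  pull out 2: (2/11) = -1  (since 11 mod 8 = 3)
  (1/11) = 1
Product of signs = 1
(571/919) = 1

1


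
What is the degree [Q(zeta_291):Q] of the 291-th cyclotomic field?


The degree equals Euler's totient phi(291).
291 = 3 * 97
phi(291) = 192

192


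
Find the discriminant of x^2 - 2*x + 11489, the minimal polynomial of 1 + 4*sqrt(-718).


The element 1 + 4*sqrt(-718) has minimal polynomial:
x^2 - 2*x + 11489
Discriminant = (-2)^2 - 4*(11489)
= 4 - 45956
= -45952

-45952


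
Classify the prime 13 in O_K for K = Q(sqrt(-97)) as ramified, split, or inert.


K = Q(sqrt(-97)). Since d mod 4 = 3, disc(K) = -388.
Check p | disc: -388 mod 13 = 2.
p does not divide disc. Compute Legendre symbol (d/p):
7^((13-1)/2) mod 13 = -1
(d/p) = -1, so p is inert: (p) stays prime with e=1, f=2, g=1.
Therefore p is inert.

inert


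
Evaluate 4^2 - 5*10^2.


x^2 - d*y^2
= 4^2 - 5*10^2
= 16 - 500
= -484

-484


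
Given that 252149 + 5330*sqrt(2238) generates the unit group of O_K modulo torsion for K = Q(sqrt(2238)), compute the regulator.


epsilon = 252149 + 5330*sqrt(2238)
= 504298.0000
R = ln(504298.0000)
= 13.1309

13.1309


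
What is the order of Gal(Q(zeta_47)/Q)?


|Gal(Q(zeta_47)/Q)| = phi(47)
= 46

46


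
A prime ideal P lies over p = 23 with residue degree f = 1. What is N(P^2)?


N(P^a) = p^(a*f)
= 23^(2*1)
= 23^2
= 529

529


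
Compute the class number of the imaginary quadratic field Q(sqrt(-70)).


K = Q(sqrt(-70)). d mod 4 = 2, so D = disc(K) = 4d = -280
h(K) equals the number of primitive reduced positive-definite forms (a, b, c) = a*x^2 + b*x*y + c*y^2 with b^2 - 4ac = D,
where reduced means |b| <= a <= c, with b >= 0 whenever |b| = a or a = c, and primitive means gcd(a, b, c) = 1.
Reduced forces 3a^2 <= |D| = 280, so 1 <= a <= 9; b must have the parity of D, and c = (b^2 - D)/(4a) must be an integer >= a.
Enumerate a = 1..9, b in [-a, a]:
  a=1: (1, 0, 70)  [1]
  a=2: (2, 0, 35)  [1]
  a=3..4: none
  a=5: (5, 0, 14)  [1]
  a=6: none
  a=7: (7, 0, 10)  [1]
  a=8..9: none
Total reduced forms: 1 + 1 + 1 + 1 = 4
h = 4

4


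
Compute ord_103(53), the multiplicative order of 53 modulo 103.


We want ord_103(53), the smallest k >= 1 with 53^k = 1 mod 103.
n = 103 = 103, phi(103) = 102; the order divides phi(n).
Divisors of 102: 1, 2, 3, 6, 17, 34, 51, 102
Repeated squaring mod 103: 53^1 = 53, 53^2 = 28, 53^4 = 63, 53^8 = 55, 53^16 = 38, 53^32 = 2, 53^64 = 4
Test divisors in increasing order:
  k=1: 53^1 = 53 mod 103
  k=2: 53^2 = 28 mod 103
  k=3: 53^3 = 28 * 53 = 42 mod 103
  k=6: 53^6 = 63 * 28 = 13 mod 103
  k=17: 53^17 = 38 * 53 = 57 mod 103
  k=34: 53^34 = 2 * 28 = 56 mod 103
  k=51: 53^51 = 2 * 38 * 28 * 53 = 102 mod 103
  k=102: 53^102 = 4 * 2 * 63 * 28 = 1 mod 103  <- first divisor giving 1
Order = 102

102


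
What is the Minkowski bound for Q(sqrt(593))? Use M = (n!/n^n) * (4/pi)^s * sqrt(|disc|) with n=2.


d = 593, d mod 4 = 1, so disc(K) = d = 593; |disc(K)| = 593
Real quadratic field, so n = 2, s = r2 = 0, r1 = 2
M = (n!/n^n) * (4/pi)^s * sqrt(|disc(K)|) = (2!/2^2) * (4/pi)^0 * sqrt(593)
= 0.5 * 1.000000 * 24.351591
= 12.1758

12.1758


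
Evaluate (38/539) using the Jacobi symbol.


Compute (38/539) via quadratic reciprocity:
  pull out 2: (2/539) = -1  (since 539 mod 8 = 3)
  reciprocity: (19/539) -> -(539/19)
  reduce: (7/19)
  reciprocity: (7/19) -> -(19/7)
  reduce: (5/7)
  reciprocity: (5/7) -> +(7/5)
  reduce: (2/5)
  pull out 2: (2/5) = -1  (since 5 mod 8 = 5)
  (1/5) = 1
Product of signs = 1

1


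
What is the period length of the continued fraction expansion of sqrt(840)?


Run the CF algorithm for sqrt(840).
a_0 = floor(sqrt(840)) = 28; set m_0=0, q_0=1.
Recurrence: m' = q*a - m,  q' = (d - m'^2)/q,  a' = floor((a_0 + m')/q').
  step 1: m=28, q=56, a=1
  step 2: m=28, q=1, a=56
a_2 = 2*a_0 = 56, so the period closes here.
sqrt(840) = [28; 1, 56]
Period length = 2

2


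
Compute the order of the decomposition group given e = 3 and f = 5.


|D_P| = e * f
= 3 * 5
= 15

15


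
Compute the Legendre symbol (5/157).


p = 157 is prime, so compute (5/157) with the reciprocity algorithm (Jacobi-symbol steps: pull out 2s via (2/n), flip via reciprocity, reduce):
  reciprocity: (5/157) -> +(157/5)
  reduce: (2/5)
  pull out 2: (2/5) = -1  (since 5 mod 8 = 5)
  (1/5) = 1
Product of signs = -1
(5/157) = -1

-1


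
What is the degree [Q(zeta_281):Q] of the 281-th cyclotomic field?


The degree equals Euler's totient phi(281).
281 = 281
phi(281) = 280

280


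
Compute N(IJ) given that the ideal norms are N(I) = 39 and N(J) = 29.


N(IJ) = N(I) * N(J)
= 39 * 29
= 1131

1131


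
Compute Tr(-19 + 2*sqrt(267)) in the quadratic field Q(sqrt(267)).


Tr(a + b*sqrt(d)) = (a + b*sqrt(d)) + (a - b*sqrt(d)) = 2a
= 2 * (-19)
= -38

-38


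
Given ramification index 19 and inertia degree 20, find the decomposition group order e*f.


|D_P| = e * f
= 19 * 20
= 380

380


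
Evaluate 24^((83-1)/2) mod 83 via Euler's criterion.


p = 83 is prime and the exponent is (p-1)/2 = 41, so by Euler's criterion 24^41 = (24/83) = +1 or -1 mod 83.
Compute by square-and-multiply:
  41 = 32 + 8 + 1 (binary 101001)
  Repeated squaring mod 83: 24^1 = 24, 24^2 = 78, 24^4 = 25, 24^8 = 44, 24^16 = 27, 24^32 = 65
  24^41 = 24^32 * 24^8 * 24^1 = 65 * 44 * 24 mod 83
    65 * 44 = 2860 = 38 mod 83
    38 * 24 = 912 = 82 mod 83
  24^41 = 82 mod 83
Result 82 = p - 1 = -1 mod 83: 24 is a quadratic non-residue mod 83. As a residue in [0, p-1] the value is 82.
24^41 mod 83 = 82

82


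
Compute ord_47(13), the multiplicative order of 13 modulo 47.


We want ord_47(13), the smallest k >= 1 with 13^k = 1 mod 47.
n = 47 = 47, phi(47) = 46; the order divides phi(n).
Divisors of 46: 1, 2, 23, 46
Repeated squaring mod 47: 13^1 = 13, 13^2 = 28, 13^4 = 32, 13^8 = 37, 13^16 = 6, 13^32 = 36
Test divisors in increasing order:
  k=1: 13^1 = 13 mod 47
  k=2: 13^2 = 28 mod 47
  k=23: 13^23 = 6 * 32 * 28 * 13 = 46 mod 47
  k=46: 13^46 = 36 * 37 * 32 * 28 = 1 mod 47  <- first divisor giving 1
Order = 46

46


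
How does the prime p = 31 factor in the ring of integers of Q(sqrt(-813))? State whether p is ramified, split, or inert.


K = Q(sqrt(-813)). Since d mod 4 = 3, disc(K) = -3252.
Check p | disc: -3252 mod 31 = 3.
p does not divide disc. Compute Legendre symbol (d/p):
24^((31-1)/2) mod 31 = -1
(d/p) = -1, so p is inert: (p) stays prime with e=1, f=2, g=1.
Therefore p is inert.

inert


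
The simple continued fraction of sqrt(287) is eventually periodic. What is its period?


Run the CF algorithm for sqrt(287).
a_0 = floor(sqrt(287)) = 16; set m_0=0, q_0=1.
Recurrence: m' = q*a - m,  q' = (d - m'^2)/q,  a' = floor((a_0 + m')/q').
  step 1: m=16, q=31, a=1
  step 2: m=15, q=2, a=15
  step 3: m=15, q=31, a=1
  step 4: m=16, q=1, a=32
a_4 = 2*a_0 = 32, so the period closes here.
sqrt(287) = [16; 1, 15, 1, 32]
Period length = 4

4


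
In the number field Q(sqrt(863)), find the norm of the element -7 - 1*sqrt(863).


N(a + b*sqrt(d)) = a^2 - d*b^2
= (-7)^2 - (863)*(-1)^2
= 49 - 863
= -814

-814


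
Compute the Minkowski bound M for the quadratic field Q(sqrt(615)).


d = 615, d mod 4 = 3, so disc(K) = 4d = 2460; |disc(K)| = 2460
Real quadratic field, so n = 2, s = r2 = 0, r1 = 2
M = (n!/n^n) * (4/pi)^s * sqrt(|disc(K)|) = (2!/2^2) * (4/pi)^0 * sqrt(2460)
= 0.5 * 1.000000 * 49.598387
= 24.7992

24.7992


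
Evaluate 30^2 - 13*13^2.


x^2 - d*y^2
= 30^2 - 13*13^2
= 900 - 2197
= -1297

-1297


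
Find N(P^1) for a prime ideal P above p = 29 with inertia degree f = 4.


N(P^a) = p^(a*f)
= 29^(1*4)
= 29^4
= 707281

707281


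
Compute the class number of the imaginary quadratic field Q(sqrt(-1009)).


K = Q(sqrt(-1009)). d mod 4 = 3, so D = disc(K) = 4d = -4036
h(K) equals the number of primitive reduced positive-definite forms (a, b, c) = a*x^2 + b*x*y + c*y^2 with b^2 - 4ac = D,
where reduced means |b| <= a <= c, with b >= 0 whenever |b| = a or a = c, and primitive means gcd(a, b, c) = 1.
Reduced forces 3a^2 <= |D| = 4036, so 1 <= a <= 36; b must have the parity of D, and c = (b^2 - D)/(4a) must be an integer >= a.
Enumerate a = 1..36, b in [-a, a]:
  a=1: (1, 0, 1009)  [1]
  a=2: (2, 2, 505)  [1]
  a=3..4: none
  a=5: (5, -2, 202), (5, 2, 202)  [2]
  a=6..9: none
  a=10: (10, -2, 101), (10, 2, 101)  [2]
  a=11: (11, -10, 94), (11, 10, 94)  [2]
  a=12..18: none
  a=19: (19, -12, 55), (19, 12, 55)  [2]
  a=20..21: none
  a=22: (22, -10, 47), (22, 10, 47)  [2]
  a=23: (23, -14, 46), (23, 14, 46)  [2]
  a=24: none
  a=25: (25, -8, 41), (25, 8, 41)  [2]
  a=26..28: none
  a=29: (29, -16, 37), (29, 16, 37)  [2]
  a=30: none
  a=31: (31, -26, 38), (31, 26, 38)  [2]
  a=32..36: none
Total reduced forms: 1 + 1 + 2 + 2 + 2 + 2 + 2 + 2 + 2 + 2 + 2 = 20
h = 20

20


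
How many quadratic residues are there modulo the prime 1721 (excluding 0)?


For prime p, the number of non-zero quadratic residues is (p-1)/2.
= (1721-1)/2
= 860

860


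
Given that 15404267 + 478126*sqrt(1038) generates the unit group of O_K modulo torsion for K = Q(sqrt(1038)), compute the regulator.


epsilon = 15404267 + 478126*sqrt(1038)
= 3.0809e+07
R = ln(3.0809e+07)
= 17.2433

17.2433


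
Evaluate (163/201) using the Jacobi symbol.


Compute (163/201) via quadratic reciprocity:
  reciprocity: (163/201) -> +(201/163)
  reduce: (38/163)
  pull out 2: (2/163) = -1  (since 163 mod 8 = 3)
  reciprocity: (19/163) -> -(163/19)
  reduce: (11/19)
  reciprocity: (11/19) -> -(19/11)
  reduce: (8/11)
  pull out 2: (2/11) = -1  (since 11 mod 8 = 3)
  pull out 2: (2/11) = -1  (since 11 mod 8 = 3)
  pull out 2: (2/11) = -1  (since 11 mod 8 = 3)
  (1/11) = 1
Product of signs = 1

1


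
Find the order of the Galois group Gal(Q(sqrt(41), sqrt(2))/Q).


The 2 square roots of distinct primes are multiplicatively independent over Q,
so [K:Q] = 2^2 and Gal(K/Q) is isomorphic to (Z/2Z)^2.
|Gal| = 2^2 = 4

4


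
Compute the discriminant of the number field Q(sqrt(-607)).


For K = Q(sqrt(d)) with d squarefree: disc(K) = d if d = 1 mod 4, and disc(K) = 4d if d = 2 or 3 mod 4.
Here d = -607, and d mod 4 = 1.
d = 1 mod 4 (O_K = Z[(1+sqrt(d))/2]), so disc(K) = d = -607

-607


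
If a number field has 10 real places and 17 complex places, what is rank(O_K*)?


By Dirichlet's unit theorem:
rank = r1 + r2 - 1
= 10 + 17 - 1
= 26

26


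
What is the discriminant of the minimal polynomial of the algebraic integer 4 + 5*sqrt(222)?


The element 4 + 5*sqrt(222) has minimal polynomial:
x^2 - 8*x - 5534
Discriminant = (-8)^2 - 4*(-5534)
= 64 + 22136
= 22200

22200


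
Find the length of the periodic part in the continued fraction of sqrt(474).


Run the CF algorithm for sqrt(474).
a_0 = floor(sqrt(474)) = 21; set m_0=0, q_0=1.
Recurrence: m' = q*a - m,  q' = (d - m'^2)/q,  a' = floor((a_0 + m')/q').
  step 1: m=21, q=33, a=1
  step 2: m=12, q=10, a=3
  step 3: m=18, q=15, a=2
  step 4: m=12, q=22, a=1
  step 5: m=10, q=17, a=1
  step 6: m=7, q=25, a=1
  step 7: m=18, q=6, a=6
  step 8: m=18, q=25, a=1
  step 9: m=7, q=17, a=1
  step 10: m=10, q=22, a=1
  step 11: m=12, q=15, a=2
  step 12: m=18, q=10, a=3
  step 13: m=12, q=33, a=1
  step 14: m=21, q=1, a=42
a_14 = 2*a_0 = 42, so the period closes here.
sqrt(474) = [21; 1, 3, 2, 1, 1, 1, 6, 1, 1, 1, 2, 3, 1, 42]
Period length = 14

14


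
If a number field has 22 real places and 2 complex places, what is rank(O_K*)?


By Dirichlet's unit theorem:
rank = r1 + r2 - 1
= 22 + 2 - 1
= 23

23


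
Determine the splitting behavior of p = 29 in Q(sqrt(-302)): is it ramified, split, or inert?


K = Q(sqrt(-302)). Since d mod 4 = 2, disc(K) = -1208.
Check p | disc: -1208 mod 29 = 10.
p does not divide disc. Compute Legendre symbol (d/p):
17^((29-1)/2) mod 29 = -1
(d/p) = -1, so p is inert: (p) stays prime with e=1, f=2, g=1.
Therefore p is inert.

inert


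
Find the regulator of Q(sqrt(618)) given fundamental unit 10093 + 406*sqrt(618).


epsilon = 10093 + 406*sqrt(618)
= 20186.0000
R = ln(20186.0000)
= 9.9127

9.9127


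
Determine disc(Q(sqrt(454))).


For K = Q(sqrt(d)) with d squarefree: disc(K) = d if d = 1 mod 4, and disc(K) = 4d if d = 2 or 3 mod 4.
Here d = 454, and d mod 4 = 2.
d = 2 mod 4, not 1 (O_K = Z[sqrt(d)]), so disc(K) = 4d = 4 * (454) = 1816

1816


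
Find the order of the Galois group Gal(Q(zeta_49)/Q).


|Gal(Q(zeta_49)/Q)| = phi(49)
= 42

42


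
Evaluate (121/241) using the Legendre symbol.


p = 241 is prime, so compute (121/241) with the reciprocity algorithm (Jacobi-symbol steps: pull out 2s via (2/n), flip via reciprocity, reduce):
  reciprocity: (121/241) -> +(241/121)
  reduce: (120/121)
  pull out 2: (2/121) = +1  (since 121 mod 8 = 1)
  pull out 2: (2/121) = +1  (since 121 mod 8 = 1)
  pull out 2: (2/121) = +1  (since 121 mod 8 = 1)
  reciprocity: (15/121) -> +(121/15)
  reduce: (1/15)
  (1/15) = 1
Product of signs = 1
(121/241) = 1

1


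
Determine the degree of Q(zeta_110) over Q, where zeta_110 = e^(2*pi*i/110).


The degree equals Euler's totient phi(110).
110 = 2 * 5 * 11
phi(110) = 40

40


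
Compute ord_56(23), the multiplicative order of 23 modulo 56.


We want ord_56(23), the smallest k >= 1 with 23^k = 1 mod 56.
n = 56 = 2^3 * 7, phi(56) = 24; the order divides phi(n).
Divisors of 24: 1, 2, 3, 4, 6, 8, 12, 24
Repeated squaring mod 56: 23^1 = 23, 23^2 = 25, 23^4 = 9, 23^8 = 25, 23^16 = 9
Test divisors in increasing order:
  k=1: 23^1 = 23 mod 56
  k=2: 23^2 = 25 mod 56
  k=3: 23^3 = 25 * 23 = 15 mod 56
  k=4: 23^4 = 9 mod 56
  k=6: 23^6 = 9 * 25 = 1 mod 56  <- first divisor giving 1
Order = 6

6


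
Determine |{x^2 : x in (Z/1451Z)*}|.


For prime p, the number of non-zero quadratic residues is (p-1)/2.
= (1451-1)/2
= 725

725


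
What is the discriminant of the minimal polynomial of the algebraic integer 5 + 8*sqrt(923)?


The element 5 + 8*sqrt(923) has minimal polynomial:
x^2 - 10*x - 59047
Discriminant = (-10)^2 - 4*(-59047)
= 100 + 236188
= 236288

236288


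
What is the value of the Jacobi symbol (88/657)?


Compute (88/657) via quadratic reciprocity:
  pull out 2: (2/657) = +1  (since 657 mod 8 = 1)
  pull out 2: (2/657) = +1  (since 657 mod 8 = 1)
  pull out 2: (2/657) = +1  (since 657 mod 8 = 1)
  reciprocity: (11/657) -> +(657/11)
  reduce: (8/11)
  pull out 2: (2/11) = -1  (since 11 mod 8 = 3)
  pull out 2: (2/11) = -1  (since 11 mod 8 = 3)
  pull out 2: (2/11) = -1  (since 11 mod 8 = 3)
  (1/11) = 1
Product of signs = -1

-1


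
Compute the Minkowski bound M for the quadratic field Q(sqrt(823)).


d = 823, d mod 4 = 3, so disc(K) = 4d = 3292; |disc(K)| = 3292
Real quadratic field, so n = 2, s = r2 = 0, r1 = 2
M = (n!/n^n) * (4/pi)^s * sqrt(|disc(K)|) = (2!/2^2) * (4/pi)^0 * sqrt(3292)
= 0.5 * 1.000000 * 57.375953
= 28.6880

28.6880


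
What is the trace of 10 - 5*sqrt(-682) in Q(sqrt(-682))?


Tr(a + b*sqrt(d)) = (a + b*sqrt(d)) + (a - b*sqrt(d)) = 2a
= 2 * (10)
= 20

20


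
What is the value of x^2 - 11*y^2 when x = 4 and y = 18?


x^2 - d*y^2
= 4^2 - 11*18^2
= 16 - 3564
= -3548

-3548


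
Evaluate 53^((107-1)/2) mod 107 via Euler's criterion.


p = 107 is prime and the exponent is (p-1)/2 = 53, so by Euler's criterion 53^53 = (53/107) = +1 or -1 mod 107.
Compute by square-and-multiply:
  53 = 32 + 16 + 4 + 1 (binary 110101)
  Repeated squaring mod 107: 53^1 = 53, 53^2 = 27, 53^4 = 87, 53^8 = 79, 53^16 = 35, 53^32 = 48
  53^53 = 53^32 * 53^16 * 53^4 * 53^1 = 48 * 35 * 87 * 53 mod 107
    48 * 35 = 1680 = 75 mod 107
    75 * 87 = 6525 = 105 mod 107
    105 * 53 = 5565 = 1 mod 107
  53^53 = 1 mod 107
Result 1: 53 is a quadratic residue mod 107.
53^53 mod 107 = 1

1


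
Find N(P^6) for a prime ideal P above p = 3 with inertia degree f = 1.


N(P^a) = p^(a*f)
= 3^(6*1)
= 3^6
= 729

729


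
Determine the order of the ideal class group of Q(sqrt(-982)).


K = Q(sqrt(-982)). d mod 4 = 2, so D = disc(K) = 4d = -3928
h(K) equals the number of primitive reduced positive-definite forms (a, b, c) = a*x^2 + b*x*y + c*y^2 with b^2 - 4ac = D,
where reduced means |b| <= a <= c, with b >= 0 whenever |b| = a or a = c, and primitive means gcd(a, b, c) = 1.
Reduced forces 3a^2 <= |D| = 3928, so 1 <= a <= 36; b must have the parity of D, and c = (b^2 - D)/(4a) must be an integer >= a.
Enumerate a = 1..36, b in [-a, a]:
  a=1: (1, 0, 982)  [1]
  a=2: (2, 0, 491)  [1]
  a=3..16: none
  a=17: (17, -4, 58), (17, 4, 58)  [2]
  a=18: none
  a=19: (19, -10, 53), (19, 10, 53)  [2]
  a=20..28: none
  a=29: (29, -4, 34), (29, 4, 34)  [2]
  a=30: none
  a=31: (31, -28, 38), (31, 28, 38)  [2]
  a=32..36: none
Total reduced forms: 1 + 1 + 2 + 2 + 2 + 2 = 10
h = 10

10


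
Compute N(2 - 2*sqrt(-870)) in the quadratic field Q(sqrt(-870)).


N(a + b*sqrt(d)) = a^2 - d*b^2
= (2)^2 - (-870)*(-2)^2
= 4 + 3480
= 3484

3484


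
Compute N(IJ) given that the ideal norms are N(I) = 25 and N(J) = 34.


N(IJ) = N(I) * N(J)
= 25 * 34
= 850

850


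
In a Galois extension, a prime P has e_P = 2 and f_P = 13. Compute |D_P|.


|D_P| = e * f
= 2 * 13
= 26

26


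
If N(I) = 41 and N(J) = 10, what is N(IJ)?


N(IJ) = N(I) * N(J)
= 41 * 10
= 410

410


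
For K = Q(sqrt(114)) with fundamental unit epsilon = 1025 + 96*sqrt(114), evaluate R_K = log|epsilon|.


epsilon = 1025 + 96*sqrt(114)
= 2049.9995
R = ln(2049.9995)
= 7.6256

7.6256


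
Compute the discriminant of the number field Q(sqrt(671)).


For K = Q(sqrt(d)) with d squarefree: disc(K) = d if d = 1 mod 4, and disc(K) = 4d if d = 2 or 3 mod 4.
Here d = 671, and d mod 4 = 3.
d = 3 mod 4, not 1 (O_K = Z[sqrt(d)]), so disc(K) = 4d = 4 * (671) = 2684

2684


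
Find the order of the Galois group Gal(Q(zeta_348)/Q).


|Gal(Q(zeta_348)/Q)| = phi(348)
= 112

112


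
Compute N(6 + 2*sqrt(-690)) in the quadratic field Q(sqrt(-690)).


N(a + b*sqrt(d)) = a^2 - d*b^2
= (6)^2 - (-690)*(2)^2
= 36 + 2760
= 2796

2796


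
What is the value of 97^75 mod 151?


p = 151 is prime and the exponent is (p-1)/2 = 75, so by Euler's criterion 97^75 = (97/151) = +1 or -1 mod 151.
Compute by square-and-multiply:
  75 = 64 + 8 + 2 + 1 (binary 1001011)
  Repeated squaring mod 151: 97^1 = 97, 97^2 = 47, 97^4 = 95, 97^8 = 116, 97^16 = 17, 97^32 = 138, 97^64 = 18
  97^75 = 97^64 * 97^8 * 97^2 * 97^1 = 18 * 116 * 47 * 97 mod 151
    18 * 116 = 2088 = 125 mod 151
    125 * 47 = 5875 = 137 mod 151
    137 * 97 = 13289 = 1 mod 151
  97^75 = 1 mod 151
Result 1: 97 is a quadratic residue mod 151.
97^75 mod 151 = 1

1


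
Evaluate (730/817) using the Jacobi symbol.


Compute (730/817) via quadratic reciprocity:
  pull out 2: (2/817) = +1  (since 817 mod 8 = 1)
  reciprocity: (365/817) -> +(817/365)
  reduce: (87/365)
  reciprocity: (87/365) -> +(365/87)
  reduce: (17/87)
  reciprocity: (17/87) -> +(87/17)
  reduce: (2/17)
  pull out 2: (2/17) = +1  (since 17 mod 8 = 1)
  (1/17) = 1
Product of signs = 1

1


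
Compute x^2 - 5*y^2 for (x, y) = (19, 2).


x^2 - d*y^2
= 19^2 - 5*2^2
= 361 - 20
= 341

341


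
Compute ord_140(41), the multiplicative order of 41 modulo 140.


We want ord_140(41), the smallest k >= 1 with 41^k = 1 mod 140.
n = 140 = 2^2 * 5 * 7, phi(140) = 48; the order divides phi(n).
Divisors of 48: 1, 2, 3, 4, 6, 8, 12, 16, 24, 48
Repeated squaring mod 140: 41^1 = 41, 41^2 = 1, 41^4 = 1, 41^8 = 1, 41^16 = 1, 41^32 = 1
Test divisors in increasing order:
  k=1: 41^1 = 41 mod 140
  k=2: 41^2 = 1 mod 140  <- first divisor giving 1
Order = 2

2


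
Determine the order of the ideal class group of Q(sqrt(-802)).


K = Q(sqrt(-802)). d mod 4 = 2, so D = disc(K) = 4d = -3208
h(K) equals the number of primitive reduced positive-definite forms (a, b, c) = a*x^2 + b*x*y + c*y^2 with b^2 - 4ac = D,
where reduced means |b| <= a <= c, with b >= 0 whenever |b| = a or a = c, and primitive means gcd(a, b, c) = 1.
Reduced forces 3a^2 <= |D| = 3208, so 1 <= a <= 32; b must have the parity of D, and c = (b^2 - D)/(4a) must be an integer >= a.
Enumerate a = 1..32, b in [-a, a]:
  a=1: (1, 0, 802)  [1]
  a=2: (2, 0, 401)  [1]
  a=3..10: none
  a=11: (11, -2, 73), (11, 2, 73)  [2]
  a=12: none
  a=13: (13, -4, 62), (13, 4, 62)  [2]
  a=14..21: none
  a=22: (22, -20, 41), (22, 20, 41)  [2]
  a=23: (23, -14, 37), (23, 14, 37)  [2]
  a=24..25: none
  a=26: (26, -4, 31), (26, 4, 31)  [2]
  a=27..32: none
Total reduced forms: 1 + 1 + 2 + 2 + 2 + 2 + 2 = 12
h = 12

12


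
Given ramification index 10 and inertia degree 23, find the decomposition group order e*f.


|D_P| = e * f
= 10 * 23
= 230

230


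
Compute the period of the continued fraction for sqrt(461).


Run the CF algorithm for sqrt(461).
a_0 = floor(sqrt(461)) = 21; set m_0=0, q_0=1.
Recurrence: m' = q*a - m,  q' = (d - m'^2)/q,  a' = floor((a_0 + m')/q').
  step 1: m=21, q=20, a=2
  step 2: m=19, q=5, a=8
  step 3: m=21, q=4, a=10
  step 4: m=19, q=25, a=1
  step 5: m=6, q=17, a=1
  step 6: m=11, q=20, a=1
  step 7: m=9, q=19, a=1
  step 8: m=10, q=19, a=1
  step 9: m=9, q=20, a=1
  step 10: m=11, q=17, a=1
  step 11: m=6, q=25, a=1
  step 12: m=19, q=4, a=10
  step 13: m=21, q=5, a=8
  step 14: m=19, q=20, a=2
  step 15: m=21, q=1, a=42
a_15 = 2*a_0 = 42, so the period closes here.
sqrt(461) = [21; 2, 8, 10, 1, 1, 1, 1, 1, 1, 1, 1, 10, 8, 2, 42]
Period length = 15

15


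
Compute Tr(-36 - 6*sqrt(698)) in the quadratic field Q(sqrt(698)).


Tr(a + b*sqrt(d)) = (a + b*sqrt(d)) + (a - b*sqrt(d)) = 2a
= 2 * (-36)
= -72

-72


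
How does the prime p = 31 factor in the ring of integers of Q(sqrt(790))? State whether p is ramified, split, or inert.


K = Q(sqrt(790)). Since d mod 4 = 2, disc(K) = 3160.
Check p | disc: 3160 mod 31 = 29.
p does not divide disc. Compute Legendre symbol (d/p):
15^((31-1)/2) mod 31 = -1
(d/p) = -1, so p is inert: (p) stays prime with e=1, f=2, g=1.
Therefore p is inert.

inert


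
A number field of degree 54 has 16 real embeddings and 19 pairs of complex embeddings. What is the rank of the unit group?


By Dirichlet's unit theorem:
rank = r1 + r2 - 1
= 16 + 19 - 1
= 34

34


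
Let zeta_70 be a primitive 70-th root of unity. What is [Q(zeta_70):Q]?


The degree equals Euler's totient phi(70).
70 = 2 * 5 * 7
phi(70) = 24

24


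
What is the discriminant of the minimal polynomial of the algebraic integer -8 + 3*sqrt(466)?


The element -8 + 3*sqrt(466) has minimal polynomial:
x^2 + 16*x - 4130
Discriminant = (16)^2 - 4*(-4130)
= 256 + 16520
= 16776

16776


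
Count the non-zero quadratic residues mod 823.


For prime p, the number of non-zero quadratic residues is (p-1)/2.
= (823-1)/2
= 411

411


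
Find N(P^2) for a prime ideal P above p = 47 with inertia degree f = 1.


N(P^a) = p^(a*f)
= 47^(2*1)
= 47^2
= 2209

2209


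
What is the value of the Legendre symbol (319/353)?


p = 353 is prime, so compute (319/353) with the reciprocity algorithm (Jacobi-symbol steps: pull out 2s via (2/n), flip via reciprocity, reduce):
  reciprocity: (319/353) -> +(353/319)
  reduce: (34/319)
  pull out 2: (2/319) = +1  (since 319 mod 8 = 7)
  reciprocity: (17/319) -> +(319/17)
  reduce: (13/17)
  reciprocity: (13/17) -> +(17/13)
  reduce: (4/13)
  pull out 2: (2/13) = -1  (since 13 mod 8 = 5)
  pull out 2: (2/13) = -1  (since 13 mod 8 = 5)
  (1/13) = 1
Product of signs = 1
(319/353) = 1

1


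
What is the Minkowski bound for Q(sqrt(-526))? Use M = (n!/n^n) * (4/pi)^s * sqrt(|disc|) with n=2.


d = -526, d mod 4 = 2, so disc(K) = 4d = -2104; |disc(K)| = 2104
Imaginary quadratic field, so n = 2, s = r2 = 1, r1 = 0
M = (n!/n^n) * (4/pi)^s * sqrt(|disc(K)|) = (2!/2^2) * (4/pi)^1 * sqrt(2104)
= 0.5 * 1.273240 * 45.869380
= 29.2014

29.2014


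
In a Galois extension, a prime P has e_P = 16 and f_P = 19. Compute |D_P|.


|D_P| = e * f
= 16 * 19
= 304

304


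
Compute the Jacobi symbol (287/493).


Compute (287/493) via quadratic reciprocity:
  reciprocity: (287/493) -> +(493/287)
  reduce: (206/287)
  pull out 2: (2/287) = +1  (since 287 mod 8 = 7)
  reciprocity: (103/287) -> -(287/103)
  reduce: (81/103)
  reciprocity: (81/103) -> +(103/81)
  reduce: (22/81)
  pull out 2: (2/81) = +1  (since 81 mod 8 = 1)
  reciprocity: (11/81) -> +(81/11)
  reduce: (4/11)
  pull out 2: (2/11) = -1  (since 11 mod 8 = 3)
  pull out 2: (2/11) = -1  (since 11 mod 8 = 3)
  (1/11) = 1
Product of signs = -1

-1


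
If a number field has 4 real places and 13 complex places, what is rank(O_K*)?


By Dirichlet's unit theorem:
rank = r1 + r2 - 1
= 4 + 13 - 1
= 16

16


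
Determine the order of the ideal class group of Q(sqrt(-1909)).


K = Q(sqrt(-1909)). d mod 4 = 3, so D = disc(K) = 4d = -7636
h(K) equals the number of primitive reduced positive-definite forms (a, b, c) = a*x^2 + b*x*y + c*y^2 with b^2 - 4ac = D,
where reduced means |b| <= a <= c, with b >= 0 whenever |b| = a or a = c, and primitive means gcd(a, b, c) = 1.
Reduced forces 3a^2 <= |D| = 7636, so 1 <= a <= 50; b must have the parity of D, and c = (b^2 - D)/(4a) must be an integer >= a.
Enumerate a = 1..50, b in [-a, a]:
  a=1: (1, 0, 1909)  [1]
  a=2: (2, 2, 955)  [1]
  a=3..4: none
  a=5: (5, -2, 382), (5, 2, 382)  [2]
  a=6: none
  a=7: (7, -6, 274), (7, 6, 274)  [2]
  a=8..9: none
  a=10: (10, -2, 191), (10, 2, 191)  [2]
  a=11: (11, -8, 175), (11, 8, 175)  [2]
  a=12..13: none
  a=14: (14, -6, 137), (14, 6, 137)  [2]
  a=15..21: none
  a=22: (22, -14, 89), (22, 14, 89)  [2]
  a=23: (23, 0, 83)  [1]
  a=24: none
  a=25: (25, -8, 77), (25, 8, 77)  [2]
  a=26..28: none
  a=29: (29, -22, 70), (29, 22, 70)  [2]
  a=30..34: none
  a=35: (35, -22, 58), (35, -8, 55), (35, 8, 55), (35, 22, 58)  [4]
  a=36..40: none
  a=41: (41, -20, 49), (41, 20, 49)  [2]
  a=42..45: none
  a=46: (46, 46, 53)  [1]
  a=47: (47, -42, 50), (47, 42, 50)  [2]
  a=48..50: none
Total reduced forms: 1 + 1 + 2 + 2 + 2 + 2 + 2 + 2 + 1 + 2 + 2 + 4 + 2 + 1 + 2 = 28
h = 28

28


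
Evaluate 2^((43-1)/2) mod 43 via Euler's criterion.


p = 43 is prime and the exponent is (p-1)/2 = 21, so by Euler's criterion 2^21 = (2/43) = +1 or -1 mod 43.
Compute by square-and-multiply:
  21 = 16 + 4 + 1 (binary 10101)
  Repeated squaring mod 43: 2^1 = 2, 2^2 = 4, 2^4 = 16, 2^8 = 41, 2^16 = 4
  2^21 = 2^16 * 2^4 * 2^1 = 4 * 16 * 2 mod 43
    4 * 16 = 64 = 21 mod 43
    21 * 2 = 42 = 42 mod 43
  2^21 = 42 mod 43
Result 42 = p - 1 = -1 mod 43: 2 is a quadratic non-residue mod 43. As a residue in [0, p-1] the value is 42.
2^21 mod 43 = 42

42


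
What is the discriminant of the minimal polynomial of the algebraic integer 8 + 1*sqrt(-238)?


The element 8 + 1*sqrt(-238) has minimal polynomial:
x^2 - 16*x + 302
Discriminant = (-16)^2 - 4*(302)
= 256 - 1208
= -952

-952


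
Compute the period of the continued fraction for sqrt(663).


Run the CF algorithm for sqrt(663).
a_0 = floor(sqrt(663)) = 25; set m_0=0, q_0=1.
Recurrence: m' = q*a - m,  q' = (d - m'^2)/q,  a' = floor((a_0 + m')/q').
  step 1: m=25, q=38, a=1
  step 2: m=13, q=13, a=2
  step 3: m=13, q=38, a=1
  step 4: m=25, q=1, a=50
a_4 = 2*a_0 = 50, so the period closes here.
sqrt(663) = [25; 1, 2, 1, 50]
Period length = 4

4


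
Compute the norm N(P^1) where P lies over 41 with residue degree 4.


N(P^a) = p^(a*f)
= 41^(1*4)
= 41^4
= 2825761

2825761


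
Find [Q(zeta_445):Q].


The degree equals Euler's totient phi(445).
445 = 5 * 89
phi(445) = 352

352


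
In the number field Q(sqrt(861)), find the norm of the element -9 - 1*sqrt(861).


N(a + b*sqrt(d)) = a^2 - d*b^2
= (-9)^2 - (861)*(-1)^2
= 81 - 861
= -780

-780


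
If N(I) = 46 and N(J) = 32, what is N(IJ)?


N(IJ) = N(I) * N(J)
= 46 * 32
= 1472

1472


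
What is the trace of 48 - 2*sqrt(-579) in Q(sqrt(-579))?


Tr(a + b*sqrt(d)) = (a + b*sqrt(d)) + (a - b*sqrt(d)) = 2a
= 2 * (48)
= 96

96


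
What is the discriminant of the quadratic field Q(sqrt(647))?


For K = Q(sqrt(d)) with d squarefree: disc(K) = d if d = 1 mod 4, and disc(K) = 4d if d = 2 or 3 mod 4.
Here d = 647, and d mod 4 = 3.
d = 3 mod 4, not 1 (O_K = Z[sqrt(d)]), so disc(K) = 4d = 4 * (647) = 2588

2588


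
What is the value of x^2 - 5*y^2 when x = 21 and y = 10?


x^2 - d*y^2
= 21^2 - 5*10^2
= 441 - 500
= -59

-59


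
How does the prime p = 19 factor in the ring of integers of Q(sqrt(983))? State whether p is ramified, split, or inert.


K = Q(sqrt(983)). Since d mod 4 = 3, disc(K) = 3932.
Check p | disc: 3932 mod 19 = 18.
p does not divide disc. Compute Legendre symbol (d/p):
14^((19-1)/2) mod 19 = -1
(d/p) = -1, so p is inert: (p) stays prime with e=1, f=2, g=1.
Therefore p is inert.

inert


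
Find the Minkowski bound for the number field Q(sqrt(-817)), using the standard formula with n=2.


d = -817, d mod 4 = 3, so disc(K) = 4d = -3268; |disc(K)| = 3268
Imaginary quadratic field, so n = 2, s = r2 = 1, r1 = 0
M = (n!/n^n) * (4/pi)^s * sqrt(|disc(K)|) = (2!/2^2) * (4/pi)^1 * sqrt(3268)
= 0.5 * 1.273240 * 57.166424
= 36.3933

36.3933


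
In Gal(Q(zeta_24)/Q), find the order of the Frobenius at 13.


The Frobenius at p in Gal(Q(zeta_n)/Q) = (Z/nZ)* is the class of p, so its order is ord_24(13), the smallest k >= 1 with 13^k = 1 mod 24.
n = 24 = 2^3 * 3, phi(24) = 8; the order divides phi(n).
Divisors of 8: 1, 2, 4, 8
Repeated squaring mod 24: 13^1 = 13, 13^2 = 1, 13^4 = 1, 13^8 = 1
Test divisors in increasing order:
  k=1: 13^1 = 13 mod 24
  k=2: 13^2 = 1 mod 24  <- first divisor giving 1
Order = 2

2


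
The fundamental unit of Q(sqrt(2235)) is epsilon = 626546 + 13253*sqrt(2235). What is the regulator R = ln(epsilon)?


epsilon = 626546 + 13253*sqrt(2235)
= 1.2531e+06
R = ln(1.2531e+06)
= 14.0411

14.0411


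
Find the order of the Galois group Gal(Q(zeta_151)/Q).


|Gal(Q(zeta_151)/Q)| = phi(151)
= 150

150


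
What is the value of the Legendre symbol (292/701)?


p = 701 is prime, so compute (292/701) with the reciprocity algorithm (Jacobi-symbol steps: pull out 2s via (2/n), flip via reciprocity, reduce):
  pull out 2: (2/701) = -1  (since 701 mod 8 = 5)
  pull out 2: (2/701) = -1  (since 701 mod 8 = 5)
  reciprocity: (73/701) -> +(701/73)
  reduce: (44/73)
  pull out 2: (2/73) = +1  (since 73 mod 8 = 1)
  pull out 2: (2/73) = +1  (since 73 mod 8 = 1)
  reciprocity: (11/73) -> +(73/11)
  reduce: (7/11)
  reciprocity: (7/11) -> -(11/7)
  reduce: (4/7)
  pull out 2: (2/7) = +1  (since 7 mod 8 = 7)
  pull out 2: (2/7) = +1  (since 7 mod 8 = 7)
  (1/7) = 1
Product of signs = -1
(292/701) = -1

-1
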